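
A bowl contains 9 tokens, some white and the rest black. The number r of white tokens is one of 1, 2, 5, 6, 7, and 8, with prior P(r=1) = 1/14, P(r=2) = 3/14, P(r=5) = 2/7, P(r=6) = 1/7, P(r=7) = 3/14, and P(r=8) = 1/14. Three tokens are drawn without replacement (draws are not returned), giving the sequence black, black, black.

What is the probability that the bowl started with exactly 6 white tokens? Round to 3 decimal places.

0.011

Under each hypothesis, the probability of the observed sequence is: P(data | r = 1) = (8/9)(7/8)(6/7) = 0.66667; P(data | r = 2) = (7/9)(6/8)(5/7) = 0.41667; P(data | r = 5) = (4/9)(3/8)(2/7) = 0.047619; P(data | r = 6) = (3/9)(2/8)(1/7) = 0.011905; P(data | r = 7) = (2/9)(1/8)(0/7) = 0; P(data | r = 8) = (1/9)(0/8) = 0.
Multiplying each by its prior: 1/14 · 0.66667 = 0.047619, 3/14 · 0.41667 = 0.089286, 2/7 · 0.047619 = 0.013605, 1/7 · 0.011905 = 0.0017007, 3/14 · 0 = 0, 1/14 · 0 = 0; summing to 0.15221.
Therefore the posterior P(r = 6 | data) = (0.0017007) / (0.15221) = 0.011173.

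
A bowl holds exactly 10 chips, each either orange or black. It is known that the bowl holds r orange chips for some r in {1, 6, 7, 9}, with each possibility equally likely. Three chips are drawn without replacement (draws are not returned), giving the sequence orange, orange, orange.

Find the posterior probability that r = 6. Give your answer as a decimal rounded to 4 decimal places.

For each hypothesis, P(data | H) works out to: P(data | r = 1) = (1/10)(0/9) = 0; P(data | r = 6) = (6/10)(5/9)(4/8) = 1/6; P(data | r = 7) = (7/10)(6/9)(5/8) = 7/24; P(data | r = 9) = (9/10)(8/9)(7/8) = 7/10.
Multiplying each by its prior: 1/4 · 0 = 0, 1/4 · 1/6 = 1/24, 1/4 · 7/24 = 7/96, 1/4 · 7/10 = 7/40; summing to 139/480.
Therefore the posterior P(r = 6 | data) = (1/24) / (139/480) = 20/139.

0.1439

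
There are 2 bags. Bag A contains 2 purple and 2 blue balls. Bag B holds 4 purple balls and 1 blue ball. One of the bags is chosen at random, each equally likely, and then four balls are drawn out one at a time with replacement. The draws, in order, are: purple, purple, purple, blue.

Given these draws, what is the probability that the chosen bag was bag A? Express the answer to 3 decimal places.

0.379

Under each hypothesis, the probability of the observed sequence is: P(data | bag A) = (2/4)(2/4)(2/4)(2/4) = 0.0625; P(data | bag B) = (4/5)(4/5)(4/5)(1/5) = 0.1024.
Multiplying each by its prior: 1/2 · 0.0625 = 0.03125, 1/2 · 0.1024 = 0.0512; these sum to 0.08245.
Therefore the posterior P(bag A | data) = (0.03125) / (0.08245) = 0.37902.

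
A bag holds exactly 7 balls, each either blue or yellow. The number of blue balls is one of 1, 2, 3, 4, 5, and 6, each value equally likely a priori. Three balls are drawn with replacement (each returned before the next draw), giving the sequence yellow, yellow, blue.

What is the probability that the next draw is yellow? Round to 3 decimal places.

0.592

The likelihood of the observed sequence under each hypothesis: P(data | r = 1) = (6/7)(6/7)(1/7) = 0.10496; P(data | r = 2) = (5/7)(5/7)(2/7) = 0.14577; P(data | r = 3) = (4/7)(4/7)(3/7) = 0.13994; P(data | r = 4) = (3/7)(3/7)(4/7) = 0.10496; P(data | r = 5) = (2/7)(2/7)(5/7) = 0.058309; P(data | r = 6) = (1/7)(1/7)(6/7) = 0.017493.
Weighting by the prior gives 1/6 · 0.10496 = 0.017493, 1/6 · 0.14577 = 0.024295, 1/6 · 0.13994 = 0.023324, 1/6 · 0.10496 = 0.017493, 1/6 · 0.058309 = 0.0097182, 1/6 · 0.017493 = 0.0029155; with total 0.095238.
Normalising, the posterior is P(r = 1 | data) = 0.18367, P(r = 2 | data) = 0.2551, P(r = 3 | data) = 0.2449, P(r = 4 | data) = 0.18367, P(r = 5 | data) = 0.10204, P(r = 6 | data) = 0.030612.
Averaging over the posterior, P(yellow next | data) = (6/7)(0.18367) + (5/7)(0.2551) + (4/7)(0.2449) + (3/7)(0.18367) + (2/7)(0.10204) + (1/7)(0.030612) = 0.59184.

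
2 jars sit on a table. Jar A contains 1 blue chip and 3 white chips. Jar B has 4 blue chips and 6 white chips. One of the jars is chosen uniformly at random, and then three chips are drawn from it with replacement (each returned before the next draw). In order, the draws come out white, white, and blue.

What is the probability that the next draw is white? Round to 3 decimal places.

For each hypothesis, P(data | H) works out to: P(data | jar A) = (3/4)(3/4)(1/4) = 0.14062; P(data | jar B) = (6/10)(6/10)(4/10) = 0.144.
Weighting by the prior gives 1/2 · 0.14062 = 0.070312, 1/2 · 0.144 = 0.072; summing to 0.14231.
Dividing through by the total gives posterior P(jar A | data) = 0.49407, P(jar B | data) = 0.50593.
So P(white next | data) = Σ P(white next | H) P(H | data) = (3/4)(0.49407) + (3/5)(0.50593) = 0.67411.

0.674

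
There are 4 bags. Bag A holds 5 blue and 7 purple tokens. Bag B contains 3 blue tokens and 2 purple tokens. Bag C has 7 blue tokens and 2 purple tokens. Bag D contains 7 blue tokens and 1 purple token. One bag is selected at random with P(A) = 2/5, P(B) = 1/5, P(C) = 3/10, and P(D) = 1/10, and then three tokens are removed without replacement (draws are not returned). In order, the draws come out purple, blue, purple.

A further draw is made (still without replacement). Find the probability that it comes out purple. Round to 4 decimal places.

0.3844

For each hypothesis, P(data | H) works out to: P(data | bag A) = (7/12)(5/11)(6/10) = 0.15909; P(data | bag B) = (2/5)(3/4)(1/3) = 0.1; P(data | bag C) = (2/9)(7/8)(1/7) = 0.027778; P(data | bag D) = (1/8)(7/7)(0/6) = 0.
Multiplying each by its prior: 2/5 · 0.15909 = 0.063636, 1/5 · 0.1 = 0.02, 3/10 · 0.027778 = 0.0083333, 1/10 · 0 = 0; with total 0.09197.
Dividing through by the total gives posterior P(bag A | data) = 0.69193, P(bag B | data) = 0.21746, P(bag C | data) = 0.09061, P(bag D | data) = 0.
Averaging over the posterior, P(purple next | data) = (5/9)(0.69193) + (0)(0.21746) + (0)(0.09061) = 0.3844.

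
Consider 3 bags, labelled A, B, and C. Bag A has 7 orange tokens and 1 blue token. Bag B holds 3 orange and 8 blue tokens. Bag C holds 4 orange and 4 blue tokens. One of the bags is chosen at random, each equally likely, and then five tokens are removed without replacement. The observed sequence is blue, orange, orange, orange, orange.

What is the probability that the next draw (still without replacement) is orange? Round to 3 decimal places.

0.897

For each hypothesis, P(data | H) works out to: P(data | bag A) = (1/8)(7/7)(6/6)(5/5)(4/4) = 1/8; P(data | bag B) = (8/11)(3/10)(2/9)(1/8)(0/7) = 0; P(data | bag C) = (4/8)(4/7)(3/6)(2/5)(1/4) = 1/70.
The prior-weighted likelihoods are 1/3 · 1/8 = 1/24, 1/3 · 0 = 0, 1/3 · 1/70 = 1/210; with total 13/280.
Normalising, the posterior is P(bag A | data) = 35/39, P(bag B | data) = 0, P(bag C | data) = 4/39.
The predictive probability is P(orange next | data) = (1)(35/39) + (0)(4/39) = 35/39.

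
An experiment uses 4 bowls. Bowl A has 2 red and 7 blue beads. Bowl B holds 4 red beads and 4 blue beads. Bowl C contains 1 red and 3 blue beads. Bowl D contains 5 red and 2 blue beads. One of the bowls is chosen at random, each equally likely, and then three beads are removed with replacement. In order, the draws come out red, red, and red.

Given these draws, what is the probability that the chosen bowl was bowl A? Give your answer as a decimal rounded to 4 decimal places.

The likelihood of the observed sequence under each hypothesis: P(data | bowl A) = (2/9)(2/9)(2/9) = 0.010974; P(data | bowl B) = (4/8)(4/8)(4/8) = 0.125; P(data | bowl C) = (1/4)(1/4)(1/4) = 0.015625; P(data | bowl D) = (5/7)(5/7)(5/7) = 0.36443.
Multiplying each by its prior: 1/4 · 0.010974 = 0.0027435, 1/4 · 0.125 = 0.03125, 1/4 · 0.015625 = 0.0039062, 1/4 · 0.36443 = 0.091108; with total 0.12901.
Therefore the posterior P(bowl A | data) = (0.0027435) / (0.12901) = 0.021266.

0.0213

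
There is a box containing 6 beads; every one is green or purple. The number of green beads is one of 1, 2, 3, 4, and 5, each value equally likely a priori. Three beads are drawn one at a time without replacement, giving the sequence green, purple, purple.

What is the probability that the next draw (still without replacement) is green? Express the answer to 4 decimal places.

0.4000

For each hypothesis, P(data | H) works out to: P(data | r = 1) = (1/6)(5/5)(4/4) = 1/6; P(data | r = 2) = (2/6)(4/5)(3/4) = 1/5; P(data | r = 3) = (3/6)(3/5)(2/4) = 3/20; P(data | r = 4) = (4/6)(2/5)(1/4) = 1/15; P(data | r = 5) = (5/6)(1/5)(0/4) = 0.
Multiplying each by its prior: 1/5 · 1/6 = 1/30, 1/5 · 1/5 = 1/25, 1/5 · 3/20 = 3/100, 1/5 · 1/15 = 1/75, 1/5 · 0 = 0; with total 7/60.
The posterior is then P(r = 1 | data) = 2/7, P(r = 2 | data) = 12/35, P(r = 3 | data) = 9/35, P(r = 4 | data) = 4/35, P(r = 5 | data) = 0.
The predictive probability is P(green next | data) = (0)(2/7) + (1/3)(12/35) + (2/3)(9/35) + (1)(4/35) = 2/5.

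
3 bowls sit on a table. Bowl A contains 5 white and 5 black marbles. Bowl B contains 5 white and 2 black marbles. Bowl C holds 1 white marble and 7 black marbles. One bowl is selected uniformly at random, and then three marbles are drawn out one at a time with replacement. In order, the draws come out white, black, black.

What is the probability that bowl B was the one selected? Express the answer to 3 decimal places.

Under each hypothesis, the probability of the observed sequence is: P(data | bowl A) = (5/10)(5/10)(5/10) = 0.125; P(data | bowl B) = (5/7)(2/7)(2/7) = 0.058309; P(data | bowl C) = (1/8)(7/8)(7/8) = 0.095703.
The prior-weighted likelihoods are 1/3 · 0.125 = 0.041667, 1/3 · 0.058309 = 0.019436, 1/3 · 0.095703 = 0.031901; summing to 0.093004.
Hence P(bowl B | data) = (0.019436) / (0.093004) = 0.20898.

0.209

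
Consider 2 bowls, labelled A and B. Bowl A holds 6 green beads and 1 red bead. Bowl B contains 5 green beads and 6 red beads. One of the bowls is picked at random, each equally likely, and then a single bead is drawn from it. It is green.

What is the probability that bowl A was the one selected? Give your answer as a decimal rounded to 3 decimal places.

For each hypothesis, P(data | H) works out to: P(data | bowl A) = (6/7) = 6/7; P(data | bowl B) = (5/11) = 5/11.
Multiplying each by its prior: 1/2 · 6/7 = 3/7, 1/2 · 5/11 = 5/22; with total 101/154.
Hence P(bowl A | data) = (3/7) / (101/154) = 66/101.

0.653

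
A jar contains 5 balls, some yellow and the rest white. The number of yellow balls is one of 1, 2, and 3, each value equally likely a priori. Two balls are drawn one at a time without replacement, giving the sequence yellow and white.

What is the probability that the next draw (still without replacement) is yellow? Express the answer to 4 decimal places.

For each hypothesis, P(data | H) works out to: P(data | r = 1) = (1/5)(4/4) = 1/5; P(data | r = 2) = (2/5)(3/4) = 3/10; P(data | r = 3) = (3/5)(2/4) = 3/10.
The prior-weighted likelihoods are 1/3 · 1/5 = 1/15, 1/3 · 3/10 = 1/10, 1/3 · 3/10 = 1/10; with total 4/15.
The posterior is then P(r = 1 | data) = 1/4, P(r = 2 | data) = 3/8, P(r = 3 | data) = 3/8.
Averaging over the posterior, P(yellow next | data) = (0)(1/4) + (1/3)(3/8) + (2/3)(3/8) = 3/8.

0.3750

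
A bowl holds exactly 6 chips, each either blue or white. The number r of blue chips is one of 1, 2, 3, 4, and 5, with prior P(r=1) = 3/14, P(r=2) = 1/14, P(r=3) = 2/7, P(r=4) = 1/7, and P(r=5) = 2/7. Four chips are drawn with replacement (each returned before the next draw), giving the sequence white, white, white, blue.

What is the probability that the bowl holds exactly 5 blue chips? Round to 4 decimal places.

Compute the likelihood of the observed sequence for each case: P(data | r = 1) = (5/6)(5/6)(5/6)(1/6) = 0.096451; P(data | r = 2) = (4/6)(4/6)(4/6)(2/6) = 0.098765; P(data | r = 3) = (3/6)(3/6)(3/6)(3/6) = 0.0625; P(data | r = 4) = (2/6)(2/6)(2/6)(4/6) = 0.024691; P(data | r = 5) = (1/6)(1/6)(1/6)(5/6) = 0.003858.
Weighting by the prior gives 3/14 · 0.096451 = 0.020668, 1/14 · 0.098765 = 0.0070547, 2/7 · 0.0625 = 0.017857, 1/7 · 0.024691 = 0.0035273, 2/7 · 0.003858 = 0.0011023; these sum to 0.050209.
So P(r = 5 | data) = (0.0011023) / (0.050209) = 0.021954.

0.0220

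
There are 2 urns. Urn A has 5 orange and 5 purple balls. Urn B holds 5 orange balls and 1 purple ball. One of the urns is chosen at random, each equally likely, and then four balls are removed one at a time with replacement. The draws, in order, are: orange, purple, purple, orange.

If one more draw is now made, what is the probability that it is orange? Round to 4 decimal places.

0.5786

Compute the likelihood of the observed sequence for each case: P(data | urn A) = (5/10)(5/10)(5/10)(5/10) = 0.0625; P(data | urn B) = (5/6)(1/6)(1/6)(5/6) = 0.01929.
The prior-weighted likelihoods are 1/2 · 0.0625 = 0.03125, 1/2 · 0.01929 = 0.0096451; these sum to 0.040895.
Dividing through by the total gives posterior P(urn A | data) = 0.76415, P(urn B | data) = 0.23585.
So P(orange next | data) = Σ P(orange next | H) P(H | data) = (1/2)(0.76415) + (5/6)(0.23585) = 0.57862.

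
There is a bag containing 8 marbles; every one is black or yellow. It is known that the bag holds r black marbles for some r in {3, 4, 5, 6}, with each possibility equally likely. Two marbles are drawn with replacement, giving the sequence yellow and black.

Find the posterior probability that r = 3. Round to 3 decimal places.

0.259

The likelihood of the observed sequence under each hypothesis: P(data | r = 3) = (5/8)(3/8) = 15/64; P(data | r = 4) = (4/8)(4/8) = 1/4; P(data | r = 5) = (3/8)(5/8) = 15/64; P(data | r = 6) = (2/8)(6/8) = 3/16.
Weighting by the prior gives 1/4 · 15/64 = 15/256, 1/4 · 1/4 = 1/16, 1/4 · 15/64 = 15/256, 1/4 · 3/16 = 3/64; summing to 29/128.
Hence P(r = 3 | data) = (15/256) / (29/128) = 15/58.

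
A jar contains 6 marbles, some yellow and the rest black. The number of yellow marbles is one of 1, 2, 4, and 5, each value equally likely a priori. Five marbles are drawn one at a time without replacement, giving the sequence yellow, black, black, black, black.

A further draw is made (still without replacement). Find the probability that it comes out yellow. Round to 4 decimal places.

Under each hypothesis, the probability of the observed sequence is: P(data | r = 1) = (1/6)(5/5)(4/4)(3/3)(2/2) = 1/6; P(data | r = 2) = (2/6)(4/5)(3/4)(2/3)(1/2) = 1/15; P(data | r = 4) = (4/6)(2/5)(1/4)(0/3) = 0; P(data | r = 5) = (5/6)(1/5)(0/4) = 0.
Weighting by the prior gives 1/4 · 1/6 = 1/24, 1/4 · 1/15 = 1/60, 1/4 · 0 = 0, 1/4 · 0 = 0; these sum to 7/120.
Normalising, the posterior is P(r = 1 | data) = 5/7, P(r = 2 | data) = 2/7, P(r = 4 | data) = 0, P(r = 5 | data) = 0.
Averaging over the posterior, P(yellow next | data) = (0)(5/7) + (1)(2/7) = 2/7.

0.2857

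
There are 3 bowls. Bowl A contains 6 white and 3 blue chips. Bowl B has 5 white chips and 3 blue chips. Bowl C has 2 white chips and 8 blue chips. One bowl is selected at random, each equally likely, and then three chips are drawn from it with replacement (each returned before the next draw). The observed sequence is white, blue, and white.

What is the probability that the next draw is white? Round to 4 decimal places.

Compute the likelihood of the observed sequence for each case: P(data | bowl A) = (6/9)(3/9)(6/9) = 0.14815; P(data | bowl B) = (5/8)(3/8)(5/8) = 0.14648; P(data | bowl C) = (2/10)(8/10)(2/10) = 0.032.
Multiplying each by its prior: 1/3 · 0.14815 = 0.049383, 1/3 · 0.14648 = 0.048828, 1/3 · 0.032 = 0.010667; these sum to 0.10888.
Dividing through by the total gives posterior P(bowl A | data) = 0.45356, P(bowl B | data) = 0.44847, P(bowl C | data) = 0.097969.
Averaging over the posterior, P(white next | data) = (2/3)(0.45356) + (5/8)(0.44847) + (1/5)(0.097969) = 0.60226.

0.6023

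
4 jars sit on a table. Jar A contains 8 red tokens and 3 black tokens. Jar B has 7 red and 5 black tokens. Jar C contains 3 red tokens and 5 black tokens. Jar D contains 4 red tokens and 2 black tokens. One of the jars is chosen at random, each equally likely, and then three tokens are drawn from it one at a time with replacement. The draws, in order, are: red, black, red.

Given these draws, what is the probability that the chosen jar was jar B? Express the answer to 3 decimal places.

Compute the likelihood of the observed sequence for each case: P(data | jar A) = (8/11)(3/11)(8/11) = 0.14425; P(data | jar B) = (7/12)(5/12)(7/12) = 0.14178; P(data | jar C) = (3/8)(5/8)(3/8) = 0.087891; P(data | jar D) = (4/6)(2/6)(4/6) = 0.14815.
Weighting by the prior gives 1/4 · 0.14425 = 0.036063, 1/4 · 0.14178 = 0.035446, 1/4 · 0.087891 = 0.021973, 1/4 · 0.14815 = 0.037037; these sum to 0.13052.
Hence P(jar B | data) = (0.035446) / (0.13052) = 0.27158.

0.272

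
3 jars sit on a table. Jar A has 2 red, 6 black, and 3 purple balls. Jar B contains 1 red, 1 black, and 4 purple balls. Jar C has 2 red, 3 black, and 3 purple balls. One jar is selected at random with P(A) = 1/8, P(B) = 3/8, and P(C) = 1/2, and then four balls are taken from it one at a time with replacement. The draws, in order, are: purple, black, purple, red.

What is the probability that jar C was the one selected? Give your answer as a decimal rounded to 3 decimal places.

0.543

Under each hypothesis, the probability of the observed sequence is: P(data | jar A) = (3/11)(6/11)(3/11)(2/11) = 0.0073765; P(data | jar B) = (4/6)(1/6)(4/6)(1/6) = 0.012346; P(data | jar C) = (3/8)(3/8)(3/8)(2/8) = 0.013184.
Weighting by the prior gives 1/8 · 0.0073765 = 0.00092207, 3/8 · 0.012346 = 0.0046296, 1/2 · 0.013184 = 0.0065918; summing to 0.012143.
Therefore the posterior P(jar C | data) = (0.0065918) / (0.012143) = 0.54283.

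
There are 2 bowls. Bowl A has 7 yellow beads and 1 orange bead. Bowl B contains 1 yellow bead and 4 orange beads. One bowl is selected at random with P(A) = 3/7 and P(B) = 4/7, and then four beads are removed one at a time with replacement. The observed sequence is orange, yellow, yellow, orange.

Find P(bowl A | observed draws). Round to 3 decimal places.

0.260

Compute the likelihood of the observed sequence for each case: P(data | bowl A) = (1/8)(7/8)(7/8)(1/8) = 0.011963; P(data | bowl B) = (4/5)(1/5)(1/5)(4/5) = 0.0256.
Weighting by the prior gives 3/7 · 0.011963 = 0.005127, 4/7 · 0.0256 = 0.014629; summing to 0.019756.
Therefore the posterior P(bowl A | data) = (0.005127) / (0.019756) = 0.25952.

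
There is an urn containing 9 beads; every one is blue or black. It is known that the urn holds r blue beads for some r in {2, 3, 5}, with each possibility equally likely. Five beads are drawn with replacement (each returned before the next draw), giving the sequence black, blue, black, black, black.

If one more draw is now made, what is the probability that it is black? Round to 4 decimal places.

0.6917

Compute the likelihood of the observed sequence for each case: P(data | r = 2) = (7/9)(2/9)(7/9)(7/9)(7/9) = 0.081322; P(data | r = 3) = (6/9)(3/9)(6/9)(6/9)(6/9) = 0.065844; P(data | r = 5) = (4/9)(5/9)(4/9)(4/9)(4/9) = 0.021677.
Multiplying each by its prior: 1/3 · 0.081322 = 0.027107, 1/3 · 0.065844 = 0.021948, 1/3 · 0.021677 = 0.0072256; these sum to 0.056281.
The posterior is then P(r = 2 | data) = 0.48164, P(r = 3 | data) = 0.38997, P(r = 5 | data) = 0.12839.
Averaging over the posterior, P(black next | data) = (7/9)(0.48164) + (2/3)(0.38997) + (4/9)(0.12839) = 0.69165.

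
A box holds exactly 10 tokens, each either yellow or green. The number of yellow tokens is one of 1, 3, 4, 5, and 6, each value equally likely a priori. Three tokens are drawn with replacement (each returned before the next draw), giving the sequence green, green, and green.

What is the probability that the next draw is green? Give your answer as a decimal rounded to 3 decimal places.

0.754

For each hypothesis, P(data | H) works out to: P(data | r = 1) = (9/10)(9/10)(9/10) = 0.729; P(data | r = 3) = (7/10)(7/10)(7/10) = 0.343; P(data | r = 4) = (6/10)(6/10)(6/10) = 0.216; P(data | r = 5) = (5/10)(5/10)(5/10) = 0.125; P(data | r = 6) = (4/10)(4/10)(4/10) = 0.064.
Multiplying each by its prior: 1/5 · 0.729 = 0.1458, 1/5 · 0.343 = 0.0686, 1/5 · 0.216 = 0.0432, 1/5 · 0.125 = 0.025, 1/5 · 0.064 = 0.0128; summing to 0.2954.
Dividing through by the total gives posterior P(r = 1 | data) = 0.49357, P(r = 3 | data) = 0.23223, P(r = 4 | data) = 0.14624, P(r = 5 | data) = 0.084631, P(r = 6 | data) = 0.043331.
The predictive probability is P(green next | data) = (9/10)(0.49357) + (7/10)(0.23223) + (3/5)(0.14624) + (1/2)(0.084631) + (2/5)(0.043331) = 0.75416.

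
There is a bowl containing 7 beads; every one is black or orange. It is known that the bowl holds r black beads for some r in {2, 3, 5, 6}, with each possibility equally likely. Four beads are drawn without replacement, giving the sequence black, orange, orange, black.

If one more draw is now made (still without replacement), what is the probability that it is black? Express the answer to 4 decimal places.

0.4211

For each hypothesis, P(data | H) works out to: P(data | r = 2) = (2/7)(5/6)(4/5)(1/4) = 1/21; P(data | r = 3) = (3/7)(4/6)(3/5)(2/4) = 3/35; P(data | r = 5) = (5/7)(2/6)(1/5)(4/4) = 1/21; P(data | r = 6) = (6/7)(1/6)(0/5) = 0.
Weighting by the prior gives 1/4 · 1/21 = 1/84, 1/4 · 3/35 = 3/140, 1/4 · 1/21 = 1/84, 1/4 · 0 = 0; these sum to 19/420.
The posterior is then P(r = 2 | data) = 5/19, P(r = 3 | data) = 9/19, P(r = 5 | data) = 5/19, P(r = 6 | data) = 0.
So P(black next | data) = Σ P(black next | H) P(H | data) = (0)(5/19) + (1/3)(9/19) + (1)(5/19) = 8/19.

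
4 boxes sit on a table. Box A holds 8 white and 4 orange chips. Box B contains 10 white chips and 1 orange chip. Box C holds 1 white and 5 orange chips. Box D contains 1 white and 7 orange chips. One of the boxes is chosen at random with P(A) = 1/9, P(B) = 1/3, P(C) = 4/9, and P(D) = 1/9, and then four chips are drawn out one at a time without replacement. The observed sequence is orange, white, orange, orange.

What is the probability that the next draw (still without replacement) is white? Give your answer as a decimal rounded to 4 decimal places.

0.0175

The likelihood of the observed sequence under each hypothesis: P(data | box A) = (4/12)(8/11)(3/10)(2/9) = 0.016162; P(data | box B) = (1/11)(10/10)(0/9) = 0; P(data | box C) = (5/6)(1/5)(4/4)(3/3) = 0.16667; P(data | box D) = (7/8)(1/7)(6/6)(5/5) = 0.125.
The prior-weighted likelihoods are 1/9 · 0.016162 = 0.0017957, 1/3 · 0 = 0, 4/9 · 0.16667 = 0.074074, 1/9 · 0.125 = 0.013889; these sum to 0.089759.
The posterior is then P(box A | data) = 0.020006, P(box B | data) = 0, P(box C | data) = 0.82526, P(box D | data) = 0.15474.
The predictive probability is P(white next | data) = (7/8)(0.020006) + (0)(0.82526) + (0)(0.15474) = 0.017505.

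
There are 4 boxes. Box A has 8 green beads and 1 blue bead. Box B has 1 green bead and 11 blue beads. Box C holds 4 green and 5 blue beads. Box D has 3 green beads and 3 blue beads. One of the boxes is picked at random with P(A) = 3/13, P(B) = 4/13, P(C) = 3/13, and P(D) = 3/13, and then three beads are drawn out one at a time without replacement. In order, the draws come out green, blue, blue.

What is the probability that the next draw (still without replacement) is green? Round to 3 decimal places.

0.427

For each hypothesis, P(data | H) works out to: P(data | box A) = (8/9)(1/8)(0/7) = 0; P(data | box B) = (1/12)(11/11)(10/10) = 0.083333; P(data | box C) = (4/9)(5/8)(4/7) = 0.15873; P(data | box D) = (3/6)(3/5)(2/4) = 0.15.
Weighting by the prior gives 3/13 · 0 = 0, 4/13 · 0.083333 = 0.025641, 3/13 · 0.15873 = 0.03663, 3/13 · 0.15 = 0.034615; these sum to 0.096886.
Dividing through by the total gives posterior P(box A | data) = 0, P(box B | data) = 0.26465, P(box C | data) = 0.37807, P(box D | data) = 0.35728.
So P(green next | data) = Σ P(green next | H) P(H | data) = (0)(0.26465) + (1/2)(0.37807) + (2/3)(0.35728) = 0.42722.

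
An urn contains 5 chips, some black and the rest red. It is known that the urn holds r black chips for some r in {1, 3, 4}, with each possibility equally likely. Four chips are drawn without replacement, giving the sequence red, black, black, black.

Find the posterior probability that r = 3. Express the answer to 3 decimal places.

0.333

Under each hypothesis, the probability of the observed sequence is: P(data | r = 1) = (4/5)(1/4)(0/3) = 0; P(data | r = 3) = (2/5)(3/4)(2/3)(1/2) = 1/10; P(data | r = 4) = (1/5)(4/4)(3/3)(2/2) = 1/5.
Weighting by the prior gives 1/3 · 0 = 0, 1/3 · 1/10 = 1/30, 1/3 · 1/5 = 1/15; these sum to 1/10.
By Bayes' rule, P(r = 3 | data) = (1/30) / (1/10) = 1/3.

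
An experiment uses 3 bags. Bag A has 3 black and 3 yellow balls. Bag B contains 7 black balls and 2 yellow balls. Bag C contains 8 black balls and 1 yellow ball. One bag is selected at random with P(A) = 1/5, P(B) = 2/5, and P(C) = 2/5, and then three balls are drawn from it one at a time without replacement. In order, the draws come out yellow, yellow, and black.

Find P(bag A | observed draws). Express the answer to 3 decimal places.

0.730

For each hypothesis, P(data | H) works out to: P(data | bag A) = (3/6)(2/5)(3/4) = 3/20; P(data | bag B) = (2/9)(1/8)(7/7) = 1/36; P(data | bag C) = (1/9)(0/8) = 0.
Multiplying each by its prior: 1/5 · 3/20 = 3/100, 2/5 · 1/36 = 1/90, 2/5 · 0 = 0; with total 37/900.
By Bayes' rule, P(bag A | data) = (3/100) / (37/900) = 27/37.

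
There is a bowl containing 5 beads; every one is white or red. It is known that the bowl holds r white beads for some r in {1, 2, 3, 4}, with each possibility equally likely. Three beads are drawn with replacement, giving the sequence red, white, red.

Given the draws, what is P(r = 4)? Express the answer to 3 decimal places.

0.080

Under each hypothesis, the probability of the observed sequence is: P(data | r = 1) = (4/5)(1/5)(4/5) = 16/125; P(data | r = 2) = (3/5)(2/5)(3/5) = 18/125; P(data | r = 3) = (2/5)(3/5)(2/5) = 12/125; P(data | r = 4) = (1/5)(4/5)(1/5) = 4/125.
Weighting by the prior gives 1/4 · 16/125 = 4/125, 1/4 · 18/125 = 9/250, 1/4 · 12/125 = 3/125, 1/4 · 4/125 = 1/125; these sum to 1/10.
Hence P(r = 4 | data) = (1/125) / (1/10) = 2/25.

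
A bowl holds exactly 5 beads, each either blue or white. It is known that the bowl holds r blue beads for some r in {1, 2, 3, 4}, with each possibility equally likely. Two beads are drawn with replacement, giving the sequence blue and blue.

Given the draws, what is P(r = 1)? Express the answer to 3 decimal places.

Under each hypothesis, the probability of the observed sequence is: P(data | r = 1) = (1/5)(1/5) = 1/25; P(data | r = 2) = (2/5)(2/5) = 4/25; P(data | r = 3) = (3/5)(3/5) = 9/25; P(data | r = 4) = (4/5)(4/5) = 16/25.
Multiplying each by its prior: 1/4 · 1/25 = 1/100, 1/4 · 4/25 = 1/25, 1/4 · 9/25 = 9/100, 1/4 · 16/25 = 4/25; these sum to 3/10.
So P(r = 1 | data) = (1/100) / (3/10) = 1/30.

0.033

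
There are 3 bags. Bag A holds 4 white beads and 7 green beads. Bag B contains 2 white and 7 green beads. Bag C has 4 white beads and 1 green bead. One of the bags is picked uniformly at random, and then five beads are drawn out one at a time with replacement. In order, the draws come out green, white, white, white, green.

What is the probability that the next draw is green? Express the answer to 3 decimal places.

Compute the likelihood of the observed sequence for each case: P(data | bag A) = (7/11)(4/11)(4/11)(4/11)(7/11) = 0.019472; P(data | bag B) = (7/9)(2/9)(2/9)(2/9)(7/9) = 0.0066386; P(data | bag C) = (1/5)(4/5)(4/5)(4/5)(1/5) = 0.02048.
Weighting by the prior gives 1/3 · 0.019472 = 0.0064907, 1/3 · 0.0066386 = 0.0022129, 1/3 · 0.02048 = 0.0068267; these sum to 0.01553.
Normalising, the posterior is P(bag A | data) = 0.41794, P(bag B | data) = 0.14249, P(bag C | data) = 0.43957.
Averaging over the posterior, P(green next | data) = (7/11)(0.41794) + (7/9)(0.14249) + (1/5)(0.43957) = 0.4647.

0.465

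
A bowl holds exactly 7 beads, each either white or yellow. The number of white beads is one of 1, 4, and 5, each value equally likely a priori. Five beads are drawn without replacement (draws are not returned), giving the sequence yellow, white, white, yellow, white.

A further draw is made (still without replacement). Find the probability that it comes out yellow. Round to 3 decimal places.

For each hypothesis, P(data | H) works out to: P(data | r = 1) = (6/7)(1/6)(0/5) = 0; P(data | r = 4) = (3/7)(4/6)(3/5)(2/4)(2/3) = 2/35; P(data | r = 5) = (2/7)(5/6)(4/5)(1/4)(3/3) = 1/21.
Weighting by the prior gives 1/3 · 0 = 0, 1/3 · 2/35 = 2/105, 1/3 · 1/21 = 1/63; summing to 11/315.
Dividing through by the total gives posterior P(r = 1 | data) = 0, P(r = 4 | data) = 6/11, P(r = 5 | data) = 5/11.
Averaging over the posterior, P(yellow next | data) = (1/2)(6/11) + (0)(5/11) = 3/11.

0.273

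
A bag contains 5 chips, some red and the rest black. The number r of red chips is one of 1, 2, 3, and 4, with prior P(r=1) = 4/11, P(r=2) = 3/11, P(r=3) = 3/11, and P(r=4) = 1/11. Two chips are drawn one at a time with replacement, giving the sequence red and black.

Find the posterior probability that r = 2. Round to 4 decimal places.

The likelihood of the observed sequence under each hypothesis: P(data | r = 1) = (1/5)(4/5) = 4/25; P(data | r = 2) = (2/5)(3/5) = 6/25; P(data | r = 3) = (3/5)(2/5) = 6/25; P(data | r = 4) = (4/5)(1/5) = 4/25.
Weighting by the prior gives 4/11 · 4/25 = 16/275, 3/11 · 6/25 = 18/275, 3/11 · 6/25 = 18/275, 1/11 · 4/25 = 4/275; summing to 56/275.
Hence P(r = 2 | data) = (18/275) / (56/275) = 9/28.

0.3214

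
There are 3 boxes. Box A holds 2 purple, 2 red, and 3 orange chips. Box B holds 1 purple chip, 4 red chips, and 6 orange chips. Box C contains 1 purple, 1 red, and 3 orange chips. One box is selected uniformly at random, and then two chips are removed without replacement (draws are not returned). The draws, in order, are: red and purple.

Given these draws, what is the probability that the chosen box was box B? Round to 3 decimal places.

For each hypothesis, P(data | H) works out to: P(data | box A) = (2/7)(2/6) = 0.095238; P(data | box B) = (4/11)(1/10) = 0.036364; P(data | box C) = (1/5)(1/4) = 0.05.
The prior-weighted likelihoods are 1/3 · 0.095238 = 0.031746, 1/3 · 0.036364 = 0.012121, 1/3 · 0.05 = 0.016667; these sum to 0.060534.
Therefore the posterior P(box B | data) = (0.012121) / (0.060534) = 0.20024.

0.200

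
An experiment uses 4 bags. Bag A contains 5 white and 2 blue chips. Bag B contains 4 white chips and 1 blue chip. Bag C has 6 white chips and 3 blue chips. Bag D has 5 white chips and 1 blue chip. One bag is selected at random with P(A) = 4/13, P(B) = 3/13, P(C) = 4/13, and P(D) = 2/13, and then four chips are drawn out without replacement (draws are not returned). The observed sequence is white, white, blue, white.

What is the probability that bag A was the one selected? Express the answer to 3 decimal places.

0.288

Compute the likelihood of the observed sequence for each case: P(data | bag A) = (5/7)(4/6)(2/5)(3/4) = 1/7; P(data | bag B) = (4/5)(3/4)(1/3)(2/2) = 1/5; P(data | bag C) = (6/9)(5/8)(3/7)(4/6) = 5/42; P(data | bag D) = (5/6)(4/5)(1/4)(3/3) = 1/6.
Multiplying each by its prior: 4/13 · 1/7 = 4/91, 3/13 · 1/5 = 3/65, 4/13 · 5/42 = 10/273, 2/13 · 1/6 = 1/39; these sum to 16/105.
By Bayes' rule, P(bag A | data) = (4/91) / (16/105) = 15/52.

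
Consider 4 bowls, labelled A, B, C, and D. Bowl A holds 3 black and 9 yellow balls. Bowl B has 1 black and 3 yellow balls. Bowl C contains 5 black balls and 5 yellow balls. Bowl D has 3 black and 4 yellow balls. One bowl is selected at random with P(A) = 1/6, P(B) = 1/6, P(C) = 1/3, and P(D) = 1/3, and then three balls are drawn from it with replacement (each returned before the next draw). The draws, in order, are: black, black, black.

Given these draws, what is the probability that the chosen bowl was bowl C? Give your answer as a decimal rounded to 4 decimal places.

0.5699

The likelihood of the observed sequence under each hypothesis: P(data | bowl A) = (3/12)(3/12)(3/12) = 0.015625; P(data | bowl B) = (1/4)(1/4)(1/4) = 0.015625; P(data | bowl C) = (5/10)(5/10)(5/10) = 0.125; P(data | bowl D) = (3/7)(3/7)(3/7) = 0.078717.
Multiplying each by its prior: 1/6 · 0.015625 = 0.0026042, 1/6 · 0.015625 = 0.0026042, 1/3 · 0.125 = 0.041667, 1/3 · 0.078717 = 0.026239; summing to 0.073114.
So P(bowl C | data) = (0.041667) / (0.073114) = 0.56989.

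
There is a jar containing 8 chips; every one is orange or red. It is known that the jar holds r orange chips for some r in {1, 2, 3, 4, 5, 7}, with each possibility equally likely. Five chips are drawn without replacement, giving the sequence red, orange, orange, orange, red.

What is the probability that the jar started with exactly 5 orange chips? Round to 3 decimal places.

Compute the likelihood of the observed sequence for each case: P(data | r = 1) = (7/8)(1/7)(0/6) = 0; P(data | r = 2) = (6/8)(2/7)(1/6)(0/5) = 0; P(data | r = 3) = (5/8)(3/7)(2/6)(1/5)(4/4) = 1/56; P(data | r = 4) = (4/8)(4/7)(3/6)(2/5)(3/4) = 3/70; P(data | r = 5) = (3/8)(5/7)(4/6)(3/5)(2/4) = 3/56; P(data | r = 7) = (1/8)(7/7)(6/6)(5/5)(0/4) = 0.
The prior-weighted likelihoods are 1/6 · 0 = 0, 1/6 · 0 = 0, 1/6 · 1/56 = 1/336, 1/6 · 3/70 = 1/140, 1/6 · 3/56 = 1/112, 1/6 · 0 = 0; these sum to 2/105.
Hence P(r = 5 | data) = (1/112) / (2/105) = 15/32.

0.469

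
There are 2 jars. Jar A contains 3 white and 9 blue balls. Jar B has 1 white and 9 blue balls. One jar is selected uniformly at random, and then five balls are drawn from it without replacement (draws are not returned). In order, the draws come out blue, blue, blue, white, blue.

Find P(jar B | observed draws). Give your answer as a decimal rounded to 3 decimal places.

0.512

For each hypothesis, P(data | H) works out to: P(data | jar A) = (9/12)(8/11)(7/10)(3/9)(6/8) = 21/220; P(data | jar B) = (9/10)(8/9)(7/8)(1/7)(6/6) = 1/10.
The prior-weighted likelihoods are 1/2 · 21/220 = 21/440, 1/2 · 1/10 = 1/20; these sum to 43/440.
Hence P(jar B | data) = (1/20) / (43/440) = 22/43.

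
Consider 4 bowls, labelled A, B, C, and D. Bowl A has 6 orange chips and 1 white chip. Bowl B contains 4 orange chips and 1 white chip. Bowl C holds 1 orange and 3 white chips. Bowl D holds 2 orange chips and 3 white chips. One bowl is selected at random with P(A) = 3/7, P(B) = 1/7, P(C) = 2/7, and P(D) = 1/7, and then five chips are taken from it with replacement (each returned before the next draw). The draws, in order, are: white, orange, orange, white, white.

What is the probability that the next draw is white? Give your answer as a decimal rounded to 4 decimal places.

For each hypothesis, P(data | H) works out to: P(data | bowl A) = (1/7)(6/7)(6/7)(1/7)(1/7) = 0.002142; P(data | bowl B) = (1/5)(4/5)(4/5)(1/5)(1/5) = 0.00512; P(data | bowl C) = (3/4)(1/4)(1/4)(3/4)(3/4) = 0.026367; P(data | bowl D) = (3/5)(2/5)(2/5)(3/5)(3/5) = 0.03456.
The prior-weighted likelihoods are 3/7 · 0.002142 = 0.00091798, 1/7 · 0.00512 = 0.00073143, 2/7 · 0.026367 = 0.0075335, 1/7 · 0.03456 = 0.0049371; summing to 0.01412.
Normalising, the posterior is P(bowl A | data) = 0.065013, P(bowl B | data) = 0.051801, P(bowl C | data) = 0.53353, P(bowl D | data) = 0.34966.
Averaging over the posterior, P(white next | data) = (1/7)(0.065013) + (1/5)(0.051801) + (3/4)(0.53353) + (3/5)(0.34966) = 0.62959.

0.6296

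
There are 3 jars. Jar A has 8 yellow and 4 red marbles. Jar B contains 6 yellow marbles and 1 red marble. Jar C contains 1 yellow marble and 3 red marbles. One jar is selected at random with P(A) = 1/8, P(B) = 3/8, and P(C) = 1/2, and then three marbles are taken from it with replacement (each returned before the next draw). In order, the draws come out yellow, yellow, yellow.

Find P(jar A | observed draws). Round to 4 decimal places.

0.1318

The likelihood of the observed sequence under each hypothesis: P(data | jar A) = (8/12)(8/12)(8/12) = 0.2963; P(data | jar B) = (6/7)(6/7)(6/7) = 0.62974; P(data | jar C) = (1/4)(1/4)(1/4) = 0.015625.
Multiplying each by its prior: 1/8 · 0.2963 = 0.037037, 3/8 · 0.62974 = 0.23615, 1/2 · 0.015625 = 0.0078125; with total 0.281.
By Bayes' rule, P(jar A | data) = (0.037037) / (0.281) = 0.1318.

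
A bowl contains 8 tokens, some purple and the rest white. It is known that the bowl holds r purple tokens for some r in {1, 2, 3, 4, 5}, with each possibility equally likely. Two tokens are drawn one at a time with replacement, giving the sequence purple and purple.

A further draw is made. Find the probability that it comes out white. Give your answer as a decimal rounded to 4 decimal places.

0.4886

The likelihood of the observed sequence under each hypothesis: P(data | r = 1) = (1/8)(1/8) = 1/64; P(data | r = 2) = (2/8)(2/8) = 1/16; P(data | r = 3) = (3/8)(3/8) = 9/64; P(data | r = 4) = (4/8)(4/8) = 1/4; P(data | r = 5) = (5/8)(5/8) = 25/64.
Multiplying each by its prior: 1/5 · 1/64 = 1/320, 1/5 · 1/16 = 1/80, 1/5 · 9/64 = 9/320, 1/5 · 1/4 = 1/20, 1/5 · 25/64 = 5/64; with total 11/64.
Dividing through by the total gives posterior P(r = 1 | data) = 1/55, P(r = 2 | data) = 4/55, P(r = 3 | data) = 9/55, P(r = 4 | data) = 16/55, P(r = 5 | data) = 5/11.
So P(white next | data) = Σ P(white next | H) P(H | data) = (7/8)(1/55) + (3/4)(4/55) + (5/8)(9/55) + (1/2)(16/55) + (3/8)(5/11) = 43/88.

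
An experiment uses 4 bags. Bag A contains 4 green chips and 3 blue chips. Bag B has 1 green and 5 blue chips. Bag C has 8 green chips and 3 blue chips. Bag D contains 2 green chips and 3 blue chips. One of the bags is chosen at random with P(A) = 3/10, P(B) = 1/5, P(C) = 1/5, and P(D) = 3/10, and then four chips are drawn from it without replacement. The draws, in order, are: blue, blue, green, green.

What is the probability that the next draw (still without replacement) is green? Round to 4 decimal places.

Under each hypothesis, the probability of the observed sequence is: P(data | bag A) = (3/7)(2/6)(4/5)(3/4) = 0.085714; P(data | bag B) = (5/6)(4/5)(1/4)(0/3) = 0; P(data | bag C) = (3/11)(2/10)(8/9)(7/8) = 0.042424; P(data | bag D) = (3/5)(2/4)(2/3)(1/2) = 0.1.
The prior-weighted likelihoods are 3/10 · 0.085714 = 0.025714, 1/5 · 0 = 0, 1/5 · 0.042424 = 0.0084848, 3/10 · 0.1 = 0.03; these sum to 0.064199.
Dividing through by the total gives posterior P(bag A | data) = 0.40054, P(bag B | data) = 0, P(bag C | data) = 0.13216, P(bag D | data) = 0.4673.
So P(green next | data) = Σ P(green next | H) P(H | data) = (2/3)(0.40054) + (6/7)(0.13216) + (0)(0.4673) = 0.38031.

0.3803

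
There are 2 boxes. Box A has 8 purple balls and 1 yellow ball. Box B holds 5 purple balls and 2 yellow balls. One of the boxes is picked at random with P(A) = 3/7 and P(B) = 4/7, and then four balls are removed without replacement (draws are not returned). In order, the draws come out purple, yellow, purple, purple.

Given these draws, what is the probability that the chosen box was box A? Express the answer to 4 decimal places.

0.3684

Compute the likelihood of the observed sequence for each case: P(data | box A) = (8/9)(1/8)(7/7)(6/6) = 1/9; P(data | box B) = (5/7)(2/6)(4/5)(3/4) = 1/7.
Multiplying each by its prior: 3/7 · 1/9 = 1/21, 4/7 · 1/7 = 4/49; with total 19/147.
So P(box A | data) = (1/21) / (19/147) = 7/19.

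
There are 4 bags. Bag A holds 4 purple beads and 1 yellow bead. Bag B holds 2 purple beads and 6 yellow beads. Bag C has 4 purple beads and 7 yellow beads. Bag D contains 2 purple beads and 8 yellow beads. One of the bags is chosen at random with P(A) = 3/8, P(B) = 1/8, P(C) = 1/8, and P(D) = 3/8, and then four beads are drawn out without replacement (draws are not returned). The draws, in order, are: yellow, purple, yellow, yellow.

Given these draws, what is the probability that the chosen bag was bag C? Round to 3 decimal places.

The likelihood of the observed sequence under each hypothesis: P(data | bag A) = (1/5)(4/4)(0/3) = 0; P(data | bag B) = (6/8)(2/7)(5/6)(4/5) = 0.14286; P(data | bag C) = (7/11)(4/10)(6/9)(5/8) = 0.10606; P(data | bag D) = (8/10)(2/9)(7/8)(6/7) = 0.13333.
The prior-weighted likelihoods are 3/8 · 0 = 0, 1/8 · 0.14286 = 0.017857, 1/8 · 0.10606 = 0.013258, 3/8 · 0.13333 = 0.05; with total 0.081115.
By Bayes' rule, P(bag C | data) = (0.013258) / (0.081115) = 0.16344.

0.163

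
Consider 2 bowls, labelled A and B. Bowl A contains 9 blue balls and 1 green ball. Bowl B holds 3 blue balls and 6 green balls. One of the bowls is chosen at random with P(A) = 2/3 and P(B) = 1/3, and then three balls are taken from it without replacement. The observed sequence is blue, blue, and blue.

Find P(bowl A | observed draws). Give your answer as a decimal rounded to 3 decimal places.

Under each hypothesis, the probability of the observed sequence is: P(data | bowl A) = (9/10)(8/9)(7/8) = 0.7; P(data | bowl B) = (3/9)(2/8)(1/7) = 0.011905.
The prior-weighted likelihoods are 2/3 · 0.7 = 0.46667, 1/3 · 0.011905 = 0.0039683; summing to 0.47063.
Hence P(bowl A | data) = (0.46667) / (0.47063) = 0.99157.

0.992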